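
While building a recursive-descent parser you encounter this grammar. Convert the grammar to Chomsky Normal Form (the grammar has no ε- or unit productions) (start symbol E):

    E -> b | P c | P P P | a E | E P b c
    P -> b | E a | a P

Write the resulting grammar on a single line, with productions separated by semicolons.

Introduce a nonterminal for each terminal appearing in a rule of length ≥ 2: X1 → c, X2 → a, X3 → b.
Binarize each right-hand side of length ≥ 3 by chaining fresh nonterminals (Y1, Y2, …): affected rules were E → P P P; E → E P X3 X1.

E -> b | P X1 | P Y1 | X2 E | E Y2; P -> b | E X2 | X2 P; X1 -> c; X2 -> a; X3 -> b; Y1 -> P P; Y2 -> P Y3; Y3 -> X3 X1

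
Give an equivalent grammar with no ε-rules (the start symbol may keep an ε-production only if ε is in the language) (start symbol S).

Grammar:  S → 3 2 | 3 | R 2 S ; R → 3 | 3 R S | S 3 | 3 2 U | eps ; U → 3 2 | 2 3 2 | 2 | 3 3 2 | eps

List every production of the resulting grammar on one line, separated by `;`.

S → 3 2 | 3 | R 2 S | 2 S; R → 3 | 3 R S | 3 S | S 3 | 3 2 U | 3 2; U → 3 2 | 2 3 2 | 2 | 3 3 2

Nullable set = {R, U}.
ε ∉ L(G), so no ε-production is kept.
For each production, add variants omitting each subset of nullable occurrences: S → R 2 S gives R 2 S | 2 S. R → 3 R S gives 3 R S | 3 S. R → 3 2 U gives 3 2 U | 3 2.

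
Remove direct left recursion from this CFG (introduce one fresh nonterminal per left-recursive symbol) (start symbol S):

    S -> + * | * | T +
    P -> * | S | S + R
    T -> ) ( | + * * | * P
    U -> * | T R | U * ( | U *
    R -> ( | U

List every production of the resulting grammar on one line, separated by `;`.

S -> + * | * | T +; P -> * | S | S + R; T -> ) ( | + * * | * P; U -> * U' | T R U'; R -> ( | U; U' -> * ( U' | * U' | ε

Directly left-recursive nonterminal: U.
For U: α = {* (, *}, β = {*, T R}. Rewrite as U → β U' and U' → α U' | ε.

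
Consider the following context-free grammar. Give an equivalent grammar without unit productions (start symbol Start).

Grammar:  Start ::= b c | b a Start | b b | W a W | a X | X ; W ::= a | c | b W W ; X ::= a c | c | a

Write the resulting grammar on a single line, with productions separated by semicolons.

Unit pairs: Start ⇒* {X}.
For every A with A ⇒* B via unit rules, add B's non-unit alternatives to A; then delete every rule of the form X → Y.

Start ::= b c | b a Start | b b | W a W | a X | a c | c | a; W ::= a | c | b W W; X ::= a c | c | a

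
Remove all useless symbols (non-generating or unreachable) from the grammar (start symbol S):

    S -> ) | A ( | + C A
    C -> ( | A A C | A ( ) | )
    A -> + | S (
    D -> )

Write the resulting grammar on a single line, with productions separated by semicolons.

S -> ) | A ( | + C A; C -> ( | A A C | A ( ) | ); A -> + | S (

Generating nonterminals: {A, C, D, S}.
Reachable from S after that: {A, C, S}.
Removed useless symbols: {D} and every production mentioning them.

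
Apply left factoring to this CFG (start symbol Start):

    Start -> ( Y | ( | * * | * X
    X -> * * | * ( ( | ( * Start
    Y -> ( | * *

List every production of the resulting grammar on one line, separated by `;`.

Start has alternatives sharing prefix '(': factor to Start → ( Start1 with Start1 → Y | ε.
Start has alternatives sharing prefix '*': factor to Start → * Start2 with Start2 → * | X.
X has alternatives sharing prefix '*': factor to X → * X1 with X1 → * | ( (.

Start -> ( Start1 | * Start2; X -> ( * Start | * X1; Y -> ( | * *; Start1 -> Y | ε; Start2 -> * | X; X1 -> * | ( (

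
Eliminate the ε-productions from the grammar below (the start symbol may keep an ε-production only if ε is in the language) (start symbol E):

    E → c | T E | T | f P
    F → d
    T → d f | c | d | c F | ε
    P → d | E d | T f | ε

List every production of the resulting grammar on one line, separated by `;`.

E → c | T E | T | f P | f | ε; F → d; T → d f | c | d | c F; P → d | E d | T f | f

Nullable nonterminals: {E, P, T}.
ε ∈ L(G) since E is nullable, so keep E → ε.
For each production, add variants omitting each subset of nullable occurrences: E → T E gives T E | T. E → f P gives f P | f. P → T f gives T f | f.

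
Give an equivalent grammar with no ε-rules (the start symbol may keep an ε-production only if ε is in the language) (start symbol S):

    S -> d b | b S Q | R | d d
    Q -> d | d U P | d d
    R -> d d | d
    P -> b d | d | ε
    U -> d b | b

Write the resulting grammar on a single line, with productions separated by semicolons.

Nullable set = {P}.
ε ∉ L(G), so no ε-production is kept.
For each production, add variants omitting each subset of nullable occurrences: Q → d U P gives d U P | d U.

S -> d b | b S Q | R | d d; Q -> d | d U P | d U | d d; R -> d d | d; P -> b d | d; U -> d b | b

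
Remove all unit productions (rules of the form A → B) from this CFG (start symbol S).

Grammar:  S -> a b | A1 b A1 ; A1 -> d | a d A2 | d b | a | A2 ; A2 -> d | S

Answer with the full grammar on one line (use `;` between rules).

Unit pairs: A1 ⇒* {A2, S}; A2 ⇒* {S}.
For every A with A ⇒* B via unit rules, add B's non-unit alternatives to A; then delete every rule of the form X → Y.

S -> a b | A1 b A1; A1 -> d | a d A2 | d b | a | a b | A1 b A1; A2 -> d | a b | A1 b A1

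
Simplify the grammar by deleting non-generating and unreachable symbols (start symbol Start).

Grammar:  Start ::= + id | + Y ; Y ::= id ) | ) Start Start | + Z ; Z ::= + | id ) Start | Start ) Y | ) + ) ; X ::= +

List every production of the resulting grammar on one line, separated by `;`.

Generating nonterminals: {Start, X, Y, Z}.
Reachable from Start after that: {Start, Y, Z}.
Removed useless symbols: {X} and every production mentioning them.

Start ::= + id | + Y; Y ::= id ) | ) Start Start | + Z; Z ::= + | id ) Start | Start ) Y | ) + )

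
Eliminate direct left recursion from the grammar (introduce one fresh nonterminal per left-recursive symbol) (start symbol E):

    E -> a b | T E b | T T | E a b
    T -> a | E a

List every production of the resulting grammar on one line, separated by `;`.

E is directly left-recursive.
For E: α = {a b}, β = {a b, T E b, T T}. Rewrite as E → β E' and E' → α E' | ε.

E -> a b E' | T E b E' | T T E'; T -> a | E a; E' -> a b E' | ε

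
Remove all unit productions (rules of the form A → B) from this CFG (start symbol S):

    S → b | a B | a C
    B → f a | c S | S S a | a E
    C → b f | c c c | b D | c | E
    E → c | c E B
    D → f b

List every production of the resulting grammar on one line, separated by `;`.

Unit pairs: C ⇒* {E}.
Replace each nonterminal's rules with the union of the non-unit rules of every nonterminal it unit-derives.

S → b | a B | a C; B → f a | c S | S S a | a E; C → c | c E B | b f | c c c | b D; E → c | c E B; D → f b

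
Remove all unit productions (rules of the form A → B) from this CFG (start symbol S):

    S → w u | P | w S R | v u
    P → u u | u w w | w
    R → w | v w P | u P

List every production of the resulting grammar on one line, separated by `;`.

S → w u | w S R | v u | u u | u w w | w; P → u u | u w w | w; R → w | v w P | u P

Unit pairs: S ⇒* {P}.
For each unit pair (A, B), copy every non-unit production of B to A, then drop all unit productions.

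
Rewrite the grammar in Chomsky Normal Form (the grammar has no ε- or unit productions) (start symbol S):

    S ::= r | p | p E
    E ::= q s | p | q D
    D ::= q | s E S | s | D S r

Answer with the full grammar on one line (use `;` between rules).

S ::= r | p | X1 E; E ::= X2 X3 | p | X2 D; D ::= q | X3 Y1 | s | D Y2; X1 ::= p; X2 ::= q; X3 ::= s; X4 ::= r; Y1 ::= E S; Y2 ::= S X4

Introduce a nonterminal for each terminal appearing in a rule of length ≥ 2: X1 → p, X2 → q, X3 → s, X4 → r.
Binarize each right-hand side of length ≥ 3 by chaining fresh nonterminals (Y1, Y2, …): affected rules were D → X3 E S; D → D S X4.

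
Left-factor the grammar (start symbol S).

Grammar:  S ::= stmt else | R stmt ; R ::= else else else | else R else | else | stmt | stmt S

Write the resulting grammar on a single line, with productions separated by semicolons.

S ::= stmt else | R stmt; R ::= else R' | stmt R''; R' ::= else else | R else | ε; R'' ::= ε | S

R has alternatives sharing prefix 'else': factor to R → else R' with R' → else else | R else | ε.
R has alternatives sharing prefix 'stmt': factor to R → stmt R'' with R'' → ε | S.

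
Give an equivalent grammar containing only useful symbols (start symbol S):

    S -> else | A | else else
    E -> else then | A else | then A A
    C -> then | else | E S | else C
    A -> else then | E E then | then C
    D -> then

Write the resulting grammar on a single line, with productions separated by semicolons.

Generating nonterminals: {A, C, D, E, S}.
Reachable from S after that: {A, C, E, S}.
Removed useless symbols: {D} and every production mentioning them.

S -> else | A | else else; E -> else then | A else | then A A; C -> then | else | E S | else C; A -> else then | E E then | then C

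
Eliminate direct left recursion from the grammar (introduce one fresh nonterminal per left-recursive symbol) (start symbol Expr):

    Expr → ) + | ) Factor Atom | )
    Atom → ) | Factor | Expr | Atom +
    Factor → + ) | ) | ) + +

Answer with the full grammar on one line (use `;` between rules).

Directly left-recursive nonterminal: Atom.
For Atom: α = {+}, β = {), Factor, Expr}. Rewrite as Atom → β Atom1 and Atom1 → α Atom1 | ε.

Expr → ) + | ) Factor Atom | ); Atom → ) Atom1 | Factor Atom1 | Expr Atom1; Factor → + ) | ) | ) + +; Atom1 → + Atom1 | epsilon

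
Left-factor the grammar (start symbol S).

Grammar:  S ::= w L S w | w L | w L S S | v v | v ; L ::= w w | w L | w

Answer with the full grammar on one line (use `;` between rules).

S ::= w L S' | v S''; L ::= w L'; S' ::= epsilon | S S'''; S'' ::= v | epsilon; L' ::= w | L | epsilon; S''' ::= w | S

S has alternatives sharing prefix 'w L': factor to S → w L S' with S' → S w | ε | S S.
S has alternatives sharing prefix 'v': factor to S → v S'' with S'' → v | ε.
L has alternatives sharing prefix 'w': factor to L → w L' with L' → w | L | ε.
S' has alternatives sharing prefix 'S': factor to S' → S S''' with S''' → w | S.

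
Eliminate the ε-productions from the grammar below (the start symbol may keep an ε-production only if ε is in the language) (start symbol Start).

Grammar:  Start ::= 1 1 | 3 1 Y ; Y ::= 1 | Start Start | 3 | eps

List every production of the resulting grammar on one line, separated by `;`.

Start ::= 1 1 | 3 1 Y | 3 1; Y ::= 1 | Start Start | 3

The nullable symbols are {Y}.
ε ∉ L(G), so no ε-production is kept.
Expand every rule over subsets of its nullable positions: Start → 3 1 Y gives 3 1 Y | 3 1.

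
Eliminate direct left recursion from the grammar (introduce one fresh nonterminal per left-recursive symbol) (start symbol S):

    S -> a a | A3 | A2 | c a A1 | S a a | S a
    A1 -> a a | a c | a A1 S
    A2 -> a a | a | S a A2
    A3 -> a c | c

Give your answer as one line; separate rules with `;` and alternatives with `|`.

S -> a a S' | A3 S' | A2 S' | c a A1 S'; A1 -> a a | a c | a A1 S; A2 -> a a | a | S a A2; A3 -> a c | c; S' -> a a S' | a S' | ε

S is directly left-recursive.
For S: α = {a a, a}, β = {a a, A3, A2, c a A1}. Rewrite as S → β S' and S' → α S' | ε.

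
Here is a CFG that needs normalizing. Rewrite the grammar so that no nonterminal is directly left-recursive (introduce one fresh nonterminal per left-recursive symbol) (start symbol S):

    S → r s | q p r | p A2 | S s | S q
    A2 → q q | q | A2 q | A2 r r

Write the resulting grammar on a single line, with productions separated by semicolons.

S, A2 are directly left-recursive.
For S: α = {s, q}, β = {r s, q p r, p A2}. Rewrite as S → β S' and S' → α S' | ε.
For A2: α = {q, r r}, β = {q q, q}. Rewrite as A2 → β A2' and A2' → α A2' | ε.

S → r s S' | q p r S' | p A2 S'; A2 → q q A2' | q A2'; S' → s S' | q S' | ε; A2' → q A2' | r r A2' | ε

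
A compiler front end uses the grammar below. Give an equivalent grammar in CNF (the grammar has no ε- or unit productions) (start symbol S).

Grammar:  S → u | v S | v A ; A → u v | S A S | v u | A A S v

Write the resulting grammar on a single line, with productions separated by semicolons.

S → u | X1 S | X1 A; A → X2 X1 | S Y1 | X1 X2 | A Y2; X1 → v; X2 → u; Y1 → A S; Y2 → A Y3; Y3 → S X1

Introduce a nonterminal for each terminal appearing in a rule of length ≥ 2: X1 → v, X2 → u.
Binarize each right-hand side of length ≥ 3 by chaining fresh nonterminals (Y1, Y2, …): affected rules were A → S A S; A → A A S X1.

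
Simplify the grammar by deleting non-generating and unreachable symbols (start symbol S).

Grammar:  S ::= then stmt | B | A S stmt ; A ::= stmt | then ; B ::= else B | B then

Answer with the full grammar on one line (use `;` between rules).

S ::= then stmt | A S stmt; A ::= stmt | then

Generating nonterminals: {A, S}.
Reachable from S after that: {A, S}.
Removed useless symbols: {B} and every production mentioning them.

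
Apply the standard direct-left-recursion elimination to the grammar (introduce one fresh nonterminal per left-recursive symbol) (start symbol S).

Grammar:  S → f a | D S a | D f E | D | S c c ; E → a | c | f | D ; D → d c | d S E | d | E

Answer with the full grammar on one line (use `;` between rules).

S is directly left-recursive.
For S: α = {c c}, β = {f a, D S a, D f E, D}. Rewrite as S → β S' and S' → α S' | ε.

S → f a S' | D S a S' | D f E S' | D S'; E → a | c | f | D; D → d c | d S E | d | E; S' → c c S' | ε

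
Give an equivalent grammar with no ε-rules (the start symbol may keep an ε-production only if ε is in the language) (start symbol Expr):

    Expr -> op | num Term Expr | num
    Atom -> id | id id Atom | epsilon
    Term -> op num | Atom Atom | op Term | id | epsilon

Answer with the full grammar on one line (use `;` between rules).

Expr -> op | num Term Expr | num Expr | num; Atom -> id | id id Atom | id id; Term -> op num | Atom Atom | Atom | op Term | op | id

Nullable nonterminals: {Atom, Term}.
ε ∉ L(G), so no ε-production is kept.
For each production, add variants omitting each subset of nullable occurrences: Expr → num Term Expr gives num Term Expr | num Expr. Atom → id id Atom gives id id Atom | id id. Term → Atom Atom gives Atom Atom | Atom. Term → op Term gives op Term | op.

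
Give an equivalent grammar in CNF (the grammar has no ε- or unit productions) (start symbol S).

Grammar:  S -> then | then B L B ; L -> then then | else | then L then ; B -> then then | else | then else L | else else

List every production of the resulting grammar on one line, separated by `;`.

Introduce a nonterminal for each terminal appearing in a rule of length ≥ 2: X1 → then, X2 → else.
Binarize each right-hand side of length ≥ 3 by chaining fresh nonterminals (Y1, Y2, …): affected rules were S → X1 B L B; L → X1 L X1; B → X1 X2 L.

S -> then | X1 Y1; L -> X1 X1 | else | X1 Y3; B -> X1 X1 | else | X1 Y4 | X2 X2; X1 -> then; X2 -> else; Y1 -> B Y2; Y2 -> L B; Y3 -> L X1; Y4 -> X2 L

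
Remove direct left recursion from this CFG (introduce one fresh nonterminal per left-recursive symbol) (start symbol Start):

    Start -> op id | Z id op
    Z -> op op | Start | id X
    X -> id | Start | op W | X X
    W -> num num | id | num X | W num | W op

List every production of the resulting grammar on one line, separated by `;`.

Left recursion appears on X, W.
For X: α = {X}, β = {id, Start, op W}. Rewrite as X → β X1 and X1 → α X1 | ε.
For W: α = {num, op}, β = {num num, id, num X}. Rewrite as W → β W1 and W1 → α W1 | ε.

Start -> op id | Z id op; Z -> op op | Start | id X; X -> id X1 | Start X1 | op W X1; W -> num num W1 | id W1 | num X W1; X1 -> X X1 | ε; W1 -> num W1 | op W1 | ε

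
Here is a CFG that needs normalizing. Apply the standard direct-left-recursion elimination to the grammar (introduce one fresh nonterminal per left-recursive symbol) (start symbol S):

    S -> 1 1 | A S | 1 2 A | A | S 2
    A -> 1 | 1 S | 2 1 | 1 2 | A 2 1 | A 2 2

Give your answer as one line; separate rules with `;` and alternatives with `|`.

Directly left-recursive nonterminals: S, A.
For S: α = {2}, β = {1 1, A S, 1 2 A, A}. Rewrite as S → β S' and S' → α S' | ε.
For A: α = {2 1, 2 2}, β = {1, 1 S, 2 1, 1 2}. Rewrite as A → β A' and A' → α A' | ε.

S -> 1 1 S' | A S S' | 1 2 A S' | A S'; A -> 1 A' | 1 S A' | 2 1 A' | 1 2 A'; S' -> 2 S' | ε; A' -> 2 1 A' | 2 2 A' | ε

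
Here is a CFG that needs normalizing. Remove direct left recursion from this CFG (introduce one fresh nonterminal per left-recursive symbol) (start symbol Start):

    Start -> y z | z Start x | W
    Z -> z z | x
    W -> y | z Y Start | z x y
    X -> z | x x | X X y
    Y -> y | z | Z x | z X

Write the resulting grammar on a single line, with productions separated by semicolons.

Start -> y z | z Start x | W; Z -> z z | x; W -> y | z Y Start | z x y; X -> z X1 | x x X1; Y -> y | z | Z x | z X; X1 -> X y X1 | ε

Left recursion appears on X.
For X: α = {X y}, β = {z, x x}. Rewrite as X → β X1 and X1 → α X1 | ε.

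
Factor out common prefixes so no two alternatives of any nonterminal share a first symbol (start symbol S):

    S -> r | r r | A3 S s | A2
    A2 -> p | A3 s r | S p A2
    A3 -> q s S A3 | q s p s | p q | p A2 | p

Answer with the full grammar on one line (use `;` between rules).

S has alternatives sharing prefix 'r': factor to S → r S' with S' → ε | r.
A3 has alternatives sharing prefix 'p': factor to A3 → p A3' with A3' → q | A2 | ε.
A3 has alternatives sharing prefix 'q s': factor to A3 → q s A3'' with A3'' → S A3 | p s.

S -> A3 S s | A2 | r S'; A2 -> p | A3 s r | S p A2; A3 -> p A3' | q s A3''; S' -> ε | r; A3' -> q | A2 | ε; A3'' -> S A3 | p s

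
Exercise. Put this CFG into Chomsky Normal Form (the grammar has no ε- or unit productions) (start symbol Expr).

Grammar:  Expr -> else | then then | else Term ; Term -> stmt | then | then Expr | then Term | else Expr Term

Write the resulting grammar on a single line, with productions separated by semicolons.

Expr -> else | X1 X1 | X2 Term; Term -> stmt | then | X1 Expr | X1 Term | X2 Y1; X1 -> then; X2 -> else; Y1 -> Expr Term

Introduce a nonterminal for each terminal appearing in a rule of length ≥ 2: X1 → then, X2 → else.
Binarize each right-hand side of length ≥ 3 by chaining fresh nonterminals (Y1, Y2, …): affected rules were Term → X2 Expr Term.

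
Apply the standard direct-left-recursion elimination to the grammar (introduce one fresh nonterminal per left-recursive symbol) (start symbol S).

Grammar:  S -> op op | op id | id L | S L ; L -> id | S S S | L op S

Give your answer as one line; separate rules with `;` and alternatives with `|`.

Directly left-recursive nonterminals: S, L.
For S: α = {L}, β = {op op, op id, id L}. Rewrite as S → β S' and S' → α S' | ε.
For L: α = {op S}, β = {id, S S S}. Rewrite as L → β L' and L' → α L' | ε.

S -> op op S' | op id S' | id L S'; L -> id L' | S S S L'; S' -> L S' | ε; L' -> op S L' | ε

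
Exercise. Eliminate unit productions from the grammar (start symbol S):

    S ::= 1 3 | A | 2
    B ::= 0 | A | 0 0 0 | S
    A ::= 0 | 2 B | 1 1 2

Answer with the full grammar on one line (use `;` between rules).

Unit pairs: B ⇒* {A, S}; S ⇒* {A}.
Replace each nonterminal's rules with the union of the non-unit rules of every nonterminal it unit-derives.

S ::= 1 3 | 2 | 0 | 2 B | 1 1 2; B ::= 0 | 0 0 0 | 1 3 | 2 | 2 B | 1 1 2; A ::= 0 | 2 B | 1 1 2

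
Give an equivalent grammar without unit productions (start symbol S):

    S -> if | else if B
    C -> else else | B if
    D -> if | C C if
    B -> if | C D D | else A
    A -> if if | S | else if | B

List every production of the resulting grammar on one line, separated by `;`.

S -> if | else if B; C -> else else | B if; D -> if | C C if; B -> if | C D D | else A; A -> if | C D D | else A | else if B | if if | else if

Unit pairs: A ⇒* {B, S}.
Replace each nonterminal's rules with the union of the non-unit rules of every nonterminal it unit-derives.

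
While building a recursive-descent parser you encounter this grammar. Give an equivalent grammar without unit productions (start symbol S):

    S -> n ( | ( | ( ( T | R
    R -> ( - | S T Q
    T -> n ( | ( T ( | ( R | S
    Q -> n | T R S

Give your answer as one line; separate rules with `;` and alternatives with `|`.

Unit pairs: S ⇒* {R}; T ⇒* {R, S}.
Replace each nonterminal's rules with the union of the non-unit rules of every nonterminal it unit-derives.

S -> n ( | ( | ( ( T | ( - | S T Q; R -> ( - | S T Q; T -> n ( | ( | ( ( T | ( - | S T Q | ( T ( | ( R; Q -> n | T R S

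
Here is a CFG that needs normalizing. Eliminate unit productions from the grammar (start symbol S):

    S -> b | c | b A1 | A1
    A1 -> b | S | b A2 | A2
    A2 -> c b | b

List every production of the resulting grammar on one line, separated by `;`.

Unit pairs: A1 ⇒* {A2, S}; S ⇒* {A1, A2}.
For each unit pair (A, B), copy every non-unit production of B to A, then drop all unit productions.

S -> c b | b | b A2 | c | b A1; A1 -> c b | b | b A2 | c | b A1; A2 -> c b | b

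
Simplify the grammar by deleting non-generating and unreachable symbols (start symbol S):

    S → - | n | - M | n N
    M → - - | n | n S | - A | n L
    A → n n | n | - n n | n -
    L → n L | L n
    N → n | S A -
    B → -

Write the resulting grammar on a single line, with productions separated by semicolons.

Generating nonterminals: {A, B, M, N, S}.
Reachable from S after that: {A, M, N, S}.
Removed useless symbols: {B, L} and every production mentioning them.

S → - | n | - M | n N; M → - - | n | n S | - A; A → n n | n | - n n | n -; N → n | S A -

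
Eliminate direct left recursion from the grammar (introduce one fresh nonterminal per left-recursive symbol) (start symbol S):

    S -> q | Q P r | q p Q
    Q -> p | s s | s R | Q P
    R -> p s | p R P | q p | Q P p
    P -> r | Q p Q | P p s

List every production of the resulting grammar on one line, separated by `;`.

S -> q | Q P r | q p Q; Q -> p Q' | s s Q' | s R Q'; R -> p s | p R P | q p | Q P p; P -> r P' | Q p Q P'; Q' -> P Q' | ε; P' -> p s P' | ε

Directly left-recursive nonterminals: Q, P.
For Q: α = {P}, β = {p, s s, s R}. Rewrite as Q → β Q' and Q' → α Q' | ε.
For P: α = {p s}, β = {r, Q p Q}. Rewrite as P → β P' and P' → α P' | ε.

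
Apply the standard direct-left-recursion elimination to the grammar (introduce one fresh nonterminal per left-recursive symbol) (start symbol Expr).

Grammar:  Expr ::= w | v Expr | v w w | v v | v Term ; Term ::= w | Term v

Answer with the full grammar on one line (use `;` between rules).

Left recursion appears on Term.
For Term: α = {v}, β = {w}. Rewrite as Term → β Term1 and Term1 → α Term1 | ε.

Expr ::= w | v Expr | v w w | v v | v Term; Term ::= w Term1; Term1 ::= v Term1 | ε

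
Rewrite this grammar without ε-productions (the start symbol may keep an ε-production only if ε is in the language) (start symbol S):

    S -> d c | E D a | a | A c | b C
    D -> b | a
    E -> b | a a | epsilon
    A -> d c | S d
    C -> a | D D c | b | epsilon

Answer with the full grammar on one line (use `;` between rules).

S -> d c | E D a | D a | a | A c | b C | b; D -> b | a; E -> b | a a; A -> d c | S d; C -> a | D D c | b

Nullable nonterminals: {C, E}.
ε ∉ L(G), so no ε-production is kept.
Add the nullable-subset variants: S → E D a gives E D a | D a. S → b C gives b C | b.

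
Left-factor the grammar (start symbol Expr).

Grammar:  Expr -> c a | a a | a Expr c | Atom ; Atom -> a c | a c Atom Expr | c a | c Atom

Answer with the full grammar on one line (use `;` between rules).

Expr -> c a | Atom | a Expr1; Atom -> a c Atom1 | c Atom2; Expr1 -> a | Expr c; Atom1 -> ε | Atom Expr; Atom2 -> a | Atom

Expr has alternatives sharing prefix 'a': factor to Expr → a Expr1 with Expr1 → a | Expr c.
Atom has alternatives sharing prefix 'a c': factor to Atom → a c Atom1 with Atom1 → ε | Atom Expr.
Atom has alternatives sharing prefix 'c': factor to Atom → c Atom2 with Atom2 → a | Atom.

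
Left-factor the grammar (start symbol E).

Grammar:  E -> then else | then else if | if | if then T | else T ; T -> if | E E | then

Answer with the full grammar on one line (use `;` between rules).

E -> else T | then else E' | if E''; T -> if | E E | then; E' -> epsilon | if; E'' -> epsilon | then T

E has alternatives sharing prefix 'then else': factor to E → then else E' with E' → ε | if.
E has alternatives sharing prefix 'if': factor to E → if E'' with E'' → ε | then T.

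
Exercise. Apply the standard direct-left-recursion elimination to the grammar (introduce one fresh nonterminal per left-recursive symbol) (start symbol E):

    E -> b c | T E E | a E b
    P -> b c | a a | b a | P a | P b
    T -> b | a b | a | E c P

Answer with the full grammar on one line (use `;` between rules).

E -> b c | T E E | a E b; P -> b c P' | a a P' | b a P'; T -> b | a b | a | E c P; P' -> a P' | b P' | ε

Left recursion appears on P.
For P: α = {a, b}, β = {b c, a a, b a}. Rewrite as P → β P' and P' → α P' | ε.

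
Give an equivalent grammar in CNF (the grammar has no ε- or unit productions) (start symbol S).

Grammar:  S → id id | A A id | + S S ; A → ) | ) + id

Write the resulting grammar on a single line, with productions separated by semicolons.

S → X1 X1 | A Y1 | X2 Y2; A → ) | X3 Y3; X1 → id; X2 → +; X3 → ); Y1 → A X1; Y2 → S S; Y3 → X2 X1

Introduce a nonterminal for each terminal appearing in a rule of length ≥ 2: X1 → id, X2 → +, X3 → ).
Binarize each right-hand side of length ≥ 3 by chaining fresh nonterminals (Y1, Y2, …): affected rules were S → A A X1; S → X2 S S; A → X3 X2 X1.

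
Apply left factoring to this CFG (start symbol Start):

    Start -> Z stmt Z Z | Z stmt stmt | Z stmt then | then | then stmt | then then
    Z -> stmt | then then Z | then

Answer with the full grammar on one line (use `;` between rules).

Start has alternatives sharing prefix 'Z stmt': factor to Start → Z stmt Start1 with Start1 → Z Z | stmt | then.
Start has alternatives sharing prefix 'then': factor to Start → then Start2 with Start2 → ε | stmt | then.
Z has alternatives sharing prefix 'then': factor to Z → then Z1 with Z1 → then Z | ε.

Start -> Z stmt Start1 | then Start2; Z -> stmt | then Z1; Start1 -> Z Z | stmt | then; Start2 -> ε | stmt | then; Z1 -> then Z | ε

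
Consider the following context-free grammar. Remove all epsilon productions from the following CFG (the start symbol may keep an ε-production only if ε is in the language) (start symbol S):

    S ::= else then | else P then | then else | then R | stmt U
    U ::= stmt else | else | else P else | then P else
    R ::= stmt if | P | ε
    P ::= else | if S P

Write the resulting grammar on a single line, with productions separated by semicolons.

The nullable symbols are {R}.
ε ∉ L(G), so no ε-production is kept.
For each production, add variants omitting each subset of nullable occurrences: S → then R gives then R | then.

S ::= else then | else P then | then else | then R | then | stmt U; U ::= stmt else | else | else P else | then P else; R ::= stmt if | P; P ::= else | if S P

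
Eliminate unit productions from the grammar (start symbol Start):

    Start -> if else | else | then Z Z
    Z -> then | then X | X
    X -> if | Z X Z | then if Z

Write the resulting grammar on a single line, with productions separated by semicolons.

Start -> if else | else | then Z Z; Z -> then | then X | if | Z X Z | then if Z; X -> if | Z X Z | then if Z

Unit pairs: Z ⇒* {X}.
For each unit pair (A, B), copy every non-unit production of B to A, then drop all unit productions.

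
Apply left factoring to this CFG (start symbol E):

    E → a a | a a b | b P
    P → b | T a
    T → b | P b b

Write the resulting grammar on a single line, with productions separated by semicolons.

E has alternatives sharing prefix 'a a': factor to E → a a E' with E' → ε | b.

E → b P | a a E'; P → b | T a; T → b | P b b; E' → ε | b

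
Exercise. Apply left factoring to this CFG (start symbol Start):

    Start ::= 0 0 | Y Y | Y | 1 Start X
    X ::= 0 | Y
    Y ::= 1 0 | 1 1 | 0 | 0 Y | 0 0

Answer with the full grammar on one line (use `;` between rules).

Start has alternatives sharing prefix 'Y': factor to Start → Y Start1 with Start1 → Y | ε.
Y has alternatives sharing prefix '0': factor to Y → 0 Y1 with Y1 → ε | Y | 0.
Y has alternatives sharing prefix '1': factor to Y → 1 Y2 with Y2 → 0 | 1.

Start ::= 0 0 | 1 Start X | Y Start1; X ::= 0 | Y; Y ::= 0 Y1 | 1 Y2; Start1 ::= Y | ε; Y1 ::= ε | Y | 0; Y2 ::= 0 | 1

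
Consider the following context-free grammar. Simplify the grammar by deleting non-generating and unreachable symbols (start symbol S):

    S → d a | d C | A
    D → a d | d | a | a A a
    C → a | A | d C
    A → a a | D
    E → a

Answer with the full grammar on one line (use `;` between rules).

Generating nonterminals: {A, C, D, E, S}.
Reachable from S after that: {A, C, D, S}.
Removed useless symbols: {E} and every production mentioning them.

S → d a | d C | A; D → a d | d | a | a A a; C → a | A | d C; A → a a | D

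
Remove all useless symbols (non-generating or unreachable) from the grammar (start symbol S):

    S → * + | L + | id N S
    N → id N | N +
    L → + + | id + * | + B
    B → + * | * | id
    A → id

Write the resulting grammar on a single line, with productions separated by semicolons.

Generating nonterminals: {A, B, L, S}.
Reachable from S after that: {B, L, S}.
Removed useless symbols: {A, N} and every production mentioning them.

S → * + | L +; L → + + | id + * | + B; B → + * | * | id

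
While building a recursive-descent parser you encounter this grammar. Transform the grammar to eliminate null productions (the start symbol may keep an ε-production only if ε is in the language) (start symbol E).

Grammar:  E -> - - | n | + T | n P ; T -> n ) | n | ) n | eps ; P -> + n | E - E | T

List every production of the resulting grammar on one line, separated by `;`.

The nullable symbols are {P, T}.
ε ∉ L(G), so no ε-production is kept.
Add the nullable-subset variants: E → + T gives + T | +.

E -> - - | n | + T | + | n P; T -> n ) | n | ) n; P -> + n | E - E | T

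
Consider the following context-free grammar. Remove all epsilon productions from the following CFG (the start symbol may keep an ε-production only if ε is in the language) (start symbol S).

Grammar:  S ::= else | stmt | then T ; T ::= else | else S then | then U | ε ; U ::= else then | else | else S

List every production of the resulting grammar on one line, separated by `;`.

Nullable nonterminals: {T}.
ε ∉ L(G), so no ε-production is kept.
Expand every rule over subsets of its nullable positions: S → then T gives then T | then.

S ::= else | stmt | then T | then; T ::= else | else S then | then U; U ::= else then | else | else S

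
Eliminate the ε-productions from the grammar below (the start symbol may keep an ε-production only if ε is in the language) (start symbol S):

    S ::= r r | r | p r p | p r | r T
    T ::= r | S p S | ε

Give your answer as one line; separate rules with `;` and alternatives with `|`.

Nullable set = {T}.
ε ∉ L(G), so no ε-production is kept.

S ::= r r | r | p r p | p r | r T; T ::= r | S p S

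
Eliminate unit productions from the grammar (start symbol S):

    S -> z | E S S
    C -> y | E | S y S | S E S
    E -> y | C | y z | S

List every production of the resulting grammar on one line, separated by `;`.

Unit pairs: C ⇒* {E, S}; E ⇒* {C, S}.
For each unit pair (A, B), copy every non-unit production of B to A, then drop all unit productions.

S -> z | E S S; C -> y | y z | S y S | S E S | z | E S S; E -> y | y z | S y S | S E S | z | E S S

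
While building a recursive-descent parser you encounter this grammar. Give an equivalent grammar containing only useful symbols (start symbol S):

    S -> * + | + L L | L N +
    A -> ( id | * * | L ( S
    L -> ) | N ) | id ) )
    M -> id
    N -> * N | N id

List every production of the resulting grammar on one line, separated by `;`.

Generating nonterminals: {A, L, M, S}.
Reachable from S after that: {L, S}.
Removed useless symbols: {A, M, N} and every production mentioning them.

S -> * + | + L L; L -> ) | id ) )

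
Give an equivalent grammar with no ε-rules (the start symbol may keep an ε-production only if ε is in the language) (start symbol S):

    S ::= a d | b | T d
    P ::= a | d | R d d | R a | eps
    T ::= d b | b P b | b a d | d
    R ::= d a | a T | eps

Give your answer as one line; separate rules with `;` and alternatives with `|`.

The nullable symbols are {P, R}.
ε ∉ L(G), so no ε-production is kept.
Add the nullable-subset variants: P → R d d gives R d d | d d. T → b P b gives b P b | b b.

S ::= a d | b | T d; P ::= a | d | R d d | d d | R a; T ::= d b | b P b | b b | b a d | d; R ::= d a | a T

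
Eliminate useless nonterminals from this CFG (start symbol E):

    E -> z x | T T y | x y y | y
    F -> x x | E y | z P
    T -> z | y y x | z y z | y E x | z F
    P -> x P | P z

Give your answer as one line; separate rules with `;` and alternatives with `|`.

E -> z x | T T y | x y y | y; F -> x x | E y; T -> z | y y x | z y z | y E x | z F

Generating nonterminals: {E, F, T}.
Reachable from E after that: {E, F, T}.
Removed useless symbols: {P} and every production mentioning them.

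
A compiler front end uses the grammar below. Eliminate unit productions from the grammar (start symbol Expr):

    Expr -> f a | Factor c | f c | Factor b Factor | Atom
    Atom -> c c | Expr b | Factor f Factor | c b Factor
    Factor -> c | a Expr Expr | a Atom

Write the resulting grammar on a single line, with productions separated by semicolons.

Unit pairs: Expr ⇒* {Atom}.
Replace each nonterminal's rules with the union of the non-unit rules of every nonterminal it unit-derives.

Expr -> c c | Expr b | Factor f Factor | c b Factor | f a | Factor c | f c | Factor b Factor; Atom -> c c | Expr b | Factor f Factor | c b Factor; Factor -> c | a Expr Expr | a Atom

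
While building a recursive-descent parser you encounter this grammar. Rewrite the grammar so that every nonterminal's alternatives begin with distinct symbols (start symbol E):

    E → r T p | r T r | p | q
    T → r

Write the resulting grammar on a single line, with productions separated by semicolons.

E has alternatives sharing prefix 'r T': factor to E → r T E' with E' → p | r.

E → p | q | r T E'; T → r; E' → p | r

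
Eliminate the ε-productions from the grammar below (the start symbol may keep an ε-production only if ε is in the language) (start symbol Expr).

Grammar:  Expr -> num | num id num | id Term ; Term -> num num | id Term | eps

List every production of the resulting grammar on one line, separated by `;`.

Expr -> num | num id num | id Term | id; Term -> num num | id Term | id

Nullable set = {Term}.
ε ∉ L(G), so no ε-production is kept.
Expand every rule over subsets of its nullable positions: Expr → id Term gives id Term | id. Term → id Term gives id Term | id.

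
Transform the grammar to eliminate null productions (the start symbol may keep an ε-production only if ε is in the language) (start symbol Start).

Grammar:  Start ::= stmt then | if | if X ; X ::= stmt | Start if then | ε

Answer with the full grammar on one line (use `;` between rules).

Start ::= stmt then | if | if X; X ::= stmt | Start if then

Nullable nonterminals: {X}.
ε ∉ L(G), so no ε-production is kept.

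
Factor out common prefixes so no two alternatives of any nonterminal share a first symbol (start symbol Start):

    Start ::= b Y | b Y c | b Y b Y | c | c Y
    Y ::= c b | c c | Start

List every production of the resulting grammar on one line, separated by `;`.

Start ::= b Y Start1 | c Start2; Y ::= Start | c Y1; Start1 ::= epsilon | c | b Y; Start2 ::= epsilon | Y; Y1 ::= b | c

Start has alternatives sharing prefix 'b Y': factor to Start → b Y Start1 with Start1 → ε | c | b Y.
Start has alternatives sharing prefix 'c': factor to Start → c Start2 with Start2 → ε | Y.
Y has alternatives sharing prefix 'c': factor to Y → c Y1 with Y1 → b | c.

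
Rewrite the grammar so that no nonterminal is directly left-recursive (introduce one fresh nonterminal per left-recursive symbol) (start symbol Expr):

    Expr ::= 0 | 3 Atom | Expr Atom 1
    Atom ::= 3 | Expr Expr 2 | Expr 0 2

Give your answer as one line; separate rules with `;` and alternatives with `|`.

Expr is directly left-recursive.
For Expr: α = {Atom 1}, β = {0, 3 Atom}. Rewrite as Expr → β Expr1 and Expr1 → α Expr1 | ε.

Expr ::= 0 Expr1 | 3 Atom Expr1; Atom ::= 3 | Expr Expr 2 | Expr 0 2; Expr1 ::= Atom 1 Expr1 | ε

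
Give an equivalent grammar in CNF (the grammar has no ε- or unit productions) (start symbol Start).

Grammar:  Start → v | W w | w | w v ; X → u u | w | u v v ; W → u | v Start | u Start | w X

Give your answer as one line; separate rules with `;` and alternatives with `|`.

Start → v | W X1 | w | X1 X2; X → X3 X3 | w | X3 Y1; W → u | X2 Start | X3 Start | X1 X; X1 → w; X2 → v; X3 → u; Y1 → X2 X2

Introduce a nonterminal for each terminal appearing in a rule of length ≥ 2: X1 → w, X2 → v, X3 → u.
Binarize each right-hand side of length ≥ 3 by chaining fresh nonterminals (Y1, Y2, …): affected rules were X → X3 X2 X2.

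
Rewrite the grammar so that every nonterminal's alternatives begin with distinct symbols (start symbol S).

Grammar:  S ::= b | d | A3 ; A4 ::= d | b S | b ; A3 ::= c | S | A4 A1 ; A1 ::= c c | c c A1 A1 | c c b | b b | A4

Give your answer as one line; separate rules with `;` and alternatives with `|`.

A4 has alternatives sharing prefix 'b': factor to A4 → b A4' with A4' → S | ε.
A1 has alternatives sharing prefix 'c c': factor to A1 → c c A1' with A1' → ε | A1 A1 | b.

S ::= b | d | A3; A4 ::= d | b A4'; A3 ::= c | S | A4 A1; A1 ::= b b | A4 | c c A1'; A4' ::= S | eps; A1' ::= eps | A1 A1 | b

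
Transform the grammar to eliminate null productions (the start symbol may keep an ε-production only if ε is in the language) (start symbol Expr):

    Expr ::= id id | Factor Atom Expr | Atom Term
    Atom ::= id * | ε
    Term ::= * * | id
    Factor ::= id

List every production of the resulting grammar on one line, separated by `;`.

Expr ::= id id | Factor Atom Expr | Factor Expr | Atom Term | Term; Atom ::= id *; Term ::= * * | id; Factor ::= id

The nullable symbols are {Atom}.
ε ∉ L(G), so no ε-production is kept.
Add the nullable-subset variants: Expr → Factor Atom Expr gives Factor Atom Expr | Factor Expr. Expr → Atom Term gives Atom Term | Term.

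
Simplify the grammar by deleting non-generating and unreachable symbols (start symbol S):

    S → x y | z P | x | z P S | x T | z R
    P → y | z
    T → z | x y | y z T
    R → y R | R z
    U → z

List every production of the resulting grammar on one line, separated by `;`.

Generating nonterminals: {P, S, T, U}.
Reachable from S after that: {P, S, T}.
Removed useless symbols: {R, U} and every production mentioning them.

S → x y | z P | x | z P S | x T; P → y | z; T → z | x y | y z T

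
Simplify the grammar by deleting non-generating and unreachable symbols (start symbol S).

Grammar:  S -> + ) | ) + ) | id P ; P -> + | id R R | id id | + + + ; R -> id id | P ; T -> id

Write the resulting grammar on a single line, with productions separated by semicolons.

Generating nonterminals: {P, R, S, T}.
Reachable from S after that: {P, R, S}.
Removed useless symbols: {T} and every production mentioning them.

S -> + ) | ) + ) | id P; P -> + | id R R | id id | + + +; R -> id id | P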